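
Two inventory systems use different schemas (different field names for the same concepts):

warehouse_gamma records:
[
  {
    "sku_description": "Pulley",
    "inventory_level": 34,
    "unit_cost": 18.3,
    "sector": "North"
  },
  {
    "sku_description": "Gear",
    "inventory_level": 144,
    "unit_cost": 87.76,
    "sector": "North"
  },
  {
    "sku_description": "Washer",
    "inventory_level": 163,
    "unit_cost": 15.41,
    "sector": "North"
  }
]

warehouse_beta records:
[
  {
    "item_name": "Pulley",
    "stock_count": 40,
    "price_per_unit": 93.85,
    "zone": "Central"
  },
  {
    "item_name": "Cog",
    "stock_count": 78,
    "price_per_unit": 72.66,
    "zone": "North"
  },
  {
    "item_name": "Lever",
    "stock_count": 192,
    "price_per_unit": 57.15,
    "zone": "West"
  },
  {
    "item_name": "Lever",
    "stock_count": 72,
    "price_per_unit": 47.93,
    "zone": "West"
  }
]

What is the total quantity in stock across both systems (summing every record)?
723

To reconcile these schemas, identify the field holding the quantity in stock in each system:
1. In warehouse_gamma it is "inventory_level"
2. In warehouse_beta it is "stock_count"

From warehouse_gamma: 34 + 144 + 163 = 341
From warehouse_beta: 40 + 78 + 192 + 72 = 382

Total: 341 + 382 = 723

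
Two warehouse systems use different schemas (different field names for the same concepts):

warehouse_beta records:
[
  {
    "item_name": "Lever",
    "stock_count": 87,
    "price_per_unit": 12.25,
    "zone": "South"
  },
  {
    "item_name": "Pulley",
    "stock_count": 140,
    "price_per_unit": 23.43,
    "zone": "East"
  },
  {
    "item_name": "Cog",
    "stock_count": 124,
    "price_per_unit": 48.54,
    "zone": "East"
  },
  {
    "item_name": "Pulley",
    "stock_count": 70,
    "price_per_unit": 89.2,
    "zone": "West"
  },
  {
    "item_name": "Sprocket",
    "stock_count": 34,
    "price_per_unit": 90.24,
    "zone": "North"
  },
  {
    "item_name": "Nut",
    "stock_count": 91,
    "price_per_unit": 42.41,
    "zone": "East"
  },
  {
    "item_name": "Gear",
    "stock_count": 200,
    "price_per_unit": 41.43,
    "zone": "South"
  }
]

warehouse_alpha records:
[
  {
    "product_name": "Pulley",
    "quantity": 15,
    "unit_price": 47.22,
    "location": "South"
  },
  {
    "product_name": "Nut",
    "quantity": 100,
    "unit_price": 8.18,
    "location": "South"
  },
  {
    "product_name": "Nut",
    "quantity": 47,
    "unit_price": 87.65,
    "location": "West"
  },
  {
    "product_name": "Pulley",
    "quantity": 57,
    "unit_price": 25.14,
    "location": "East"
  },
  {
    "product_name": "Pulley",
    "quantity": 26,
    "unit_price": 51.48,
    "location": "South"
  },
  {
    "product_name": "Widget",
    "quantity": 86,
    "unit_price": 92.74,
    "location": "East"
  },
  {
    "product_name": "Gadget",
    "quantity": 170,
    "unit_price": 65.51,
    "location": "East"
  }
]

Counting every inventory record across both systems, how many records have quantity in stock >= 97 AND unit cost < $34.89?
2

Schema mappings:
- "stock_count" (warehouse_beta) = "quantity" (warehouse_alpha) = quantity
- "price_per_unit" (warehouse_beta) = "unit_price" (warehouse_alpha) = unit cost

Records meeting both conditions in warehouse_beta: 1
Records meeting both conditions in warehouse_alpha: 1

Total: 1 + 1 = 2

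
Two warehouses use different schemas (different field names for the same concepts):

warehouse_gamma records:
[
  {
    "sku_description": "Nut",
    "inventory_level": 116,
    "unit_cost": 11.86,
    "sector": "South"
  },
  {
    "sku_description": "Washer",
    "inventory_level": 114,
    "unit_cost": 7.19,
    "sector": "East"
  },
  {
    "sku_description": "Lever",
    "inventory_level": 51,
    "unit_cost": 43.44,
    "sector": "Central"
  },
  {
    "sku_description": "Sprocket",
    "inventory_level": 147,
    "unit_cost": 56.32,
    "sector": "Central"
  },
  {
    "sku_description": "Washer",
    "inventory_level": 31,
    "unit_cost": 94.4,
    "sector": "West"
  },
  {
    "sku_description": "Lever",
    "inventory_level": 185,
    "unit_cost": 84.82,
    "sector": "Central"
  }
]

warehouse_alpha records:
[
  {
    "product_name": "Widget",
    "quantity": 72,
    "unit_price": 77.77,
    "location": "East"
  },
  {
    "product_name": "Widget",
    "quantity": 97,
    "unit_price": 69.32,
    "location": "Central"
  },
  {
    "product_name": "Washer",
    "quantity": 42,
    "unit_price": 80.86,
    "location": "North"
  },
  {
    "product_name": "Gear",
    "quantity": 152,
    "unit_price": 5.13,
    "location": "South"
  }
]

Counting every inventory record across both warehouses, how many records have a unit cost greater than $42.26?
7

Schema mapping: "unit_cost" (warehouse_gamma) = "unit_price" (warehouse_alpha) = unit cost

Records > $42.26 in warehouse_gamma: 4
Records > $42.26 in warehouse_alpha: 3

Total count: 4 + 3 = 7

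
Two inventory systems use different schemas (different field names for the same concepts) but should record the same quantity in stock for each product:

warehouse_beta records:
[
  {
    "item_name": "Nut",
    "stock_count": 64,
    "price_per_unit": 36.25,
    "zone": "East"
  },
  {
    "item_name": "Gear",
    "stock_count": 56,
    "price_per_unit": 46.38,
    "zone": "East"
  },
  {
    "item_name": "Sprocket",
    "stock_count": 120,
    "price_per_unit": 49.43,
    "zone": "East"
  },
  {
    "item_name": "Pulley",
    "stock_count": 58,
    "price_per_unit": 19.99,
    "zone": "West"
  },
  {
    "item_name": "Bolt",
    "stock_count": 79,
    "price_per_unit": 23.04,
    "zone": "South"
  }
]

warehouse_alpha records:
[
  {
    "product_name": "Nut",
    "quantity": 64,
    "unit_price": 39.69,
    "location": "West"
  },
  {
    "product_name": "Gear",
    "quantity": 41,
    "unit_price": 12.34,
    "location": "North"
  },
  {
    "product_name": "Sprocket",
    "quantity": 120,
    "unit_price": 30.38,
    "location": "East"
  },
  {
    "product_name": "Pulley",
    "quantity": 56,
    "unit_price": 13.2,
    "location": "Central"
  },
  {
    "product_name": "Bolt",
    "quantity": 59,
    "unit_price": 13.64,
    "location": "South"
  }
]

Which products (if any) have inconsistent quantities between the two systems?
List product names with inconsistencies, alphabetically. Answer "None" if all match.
Bolt, Gear, Pulley

Schema mappings:
- "item_name" (warehouse_beta) = "product_name" (warehouse_alpha) = product name
- "stock_count" (warehouse_beta) = "quantity" (warehouse_alpha) = quantity

Comparison:
  Nut: 64 vs 64 - MATCH
  Gear: 56 vs 41 - MISMATCH
  Sprocket: 120 vs 120 - MATCH
  Pulley: 58 vs 56 - MISMATCH
  Bolt: 79 vs 59 - MISMATCH

Products with inconsistencies: Bolt, Gear, Pulley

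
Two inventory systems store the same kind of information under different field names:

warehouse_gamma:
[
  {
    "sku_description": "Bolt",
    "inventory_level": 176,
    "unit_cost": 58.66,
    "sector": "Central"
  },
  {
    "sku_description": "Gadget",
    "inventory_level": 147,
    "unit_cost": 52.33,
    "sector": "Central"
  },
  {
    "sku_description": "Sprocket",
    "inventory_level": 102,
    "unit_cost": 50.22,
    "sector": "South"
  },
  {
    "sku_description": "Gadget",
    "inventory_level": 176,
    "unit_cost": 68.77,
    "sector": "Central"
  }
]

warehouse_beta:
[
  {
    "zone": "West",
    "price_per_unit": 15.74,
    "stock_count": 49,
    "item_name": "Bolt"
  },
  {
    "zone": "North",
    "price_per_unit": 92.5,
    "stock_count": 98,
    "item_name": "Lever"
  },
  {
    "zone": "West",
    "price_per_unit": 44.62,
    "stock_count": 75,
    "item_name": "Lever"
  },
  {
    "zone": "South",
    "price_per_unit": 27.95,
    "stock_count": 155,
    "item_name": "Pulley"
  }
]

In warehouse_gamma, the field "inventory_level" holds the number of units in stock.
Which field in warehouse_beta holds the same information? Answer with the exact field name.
stock_count

In warehouse_gamma, "inventory_level" holds the number of units in stock.
The fields in warehouse_beta are: "zone", "price_per_unit", "stock_count", "item_name".
"stock_count" is the match: the name refers to the same concept and its values are whole-number counts (e.g. 49, 98).
The other fields ("zone", "price_per_unit", "item_name") hold different kinds of data.

So "inventory_level" in warehouse_gamma corresponds to "stock_count" in warehouse_beta.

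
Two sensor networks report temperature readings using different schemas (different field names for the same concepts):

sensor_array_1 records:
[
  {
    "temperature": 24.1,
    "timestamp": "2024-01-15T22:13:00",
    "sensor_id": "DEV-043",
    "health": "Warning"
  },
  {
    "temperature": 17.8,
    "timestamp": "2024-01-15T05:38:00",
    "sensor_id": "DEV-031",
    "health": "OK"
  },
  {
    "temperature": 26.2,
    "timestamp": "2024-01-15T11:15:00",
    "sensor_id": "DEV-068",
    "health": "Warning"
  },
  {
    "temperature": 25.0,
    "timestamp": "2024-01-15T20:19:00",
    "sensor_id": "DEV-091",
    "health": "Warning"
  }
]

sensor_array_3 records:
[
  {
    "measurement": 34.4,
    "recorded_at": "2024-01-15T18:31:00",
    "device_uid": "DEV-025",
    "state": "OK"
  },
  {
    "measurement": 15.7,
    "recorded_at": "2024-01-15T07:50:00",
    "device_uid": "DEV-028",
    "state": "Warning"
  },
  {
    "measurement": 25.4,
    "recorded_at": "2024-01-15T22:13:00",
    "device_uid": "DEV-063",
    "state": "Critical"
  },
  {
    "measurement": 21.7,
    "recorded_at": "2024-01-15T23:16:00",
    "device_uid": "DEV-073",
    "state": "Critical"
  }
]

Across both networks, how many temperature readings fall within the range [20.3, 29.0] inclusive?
5

Schema mapping: "temperature" (sensor_array_1) = "measurement" (sensor_array_3) = temperature

Readings in [20.3, 29.0] from sensor_array_1: 3
Readings in [20.3, 29.0] from sensor_array_3: 2

Total count: 3 + 2 = 5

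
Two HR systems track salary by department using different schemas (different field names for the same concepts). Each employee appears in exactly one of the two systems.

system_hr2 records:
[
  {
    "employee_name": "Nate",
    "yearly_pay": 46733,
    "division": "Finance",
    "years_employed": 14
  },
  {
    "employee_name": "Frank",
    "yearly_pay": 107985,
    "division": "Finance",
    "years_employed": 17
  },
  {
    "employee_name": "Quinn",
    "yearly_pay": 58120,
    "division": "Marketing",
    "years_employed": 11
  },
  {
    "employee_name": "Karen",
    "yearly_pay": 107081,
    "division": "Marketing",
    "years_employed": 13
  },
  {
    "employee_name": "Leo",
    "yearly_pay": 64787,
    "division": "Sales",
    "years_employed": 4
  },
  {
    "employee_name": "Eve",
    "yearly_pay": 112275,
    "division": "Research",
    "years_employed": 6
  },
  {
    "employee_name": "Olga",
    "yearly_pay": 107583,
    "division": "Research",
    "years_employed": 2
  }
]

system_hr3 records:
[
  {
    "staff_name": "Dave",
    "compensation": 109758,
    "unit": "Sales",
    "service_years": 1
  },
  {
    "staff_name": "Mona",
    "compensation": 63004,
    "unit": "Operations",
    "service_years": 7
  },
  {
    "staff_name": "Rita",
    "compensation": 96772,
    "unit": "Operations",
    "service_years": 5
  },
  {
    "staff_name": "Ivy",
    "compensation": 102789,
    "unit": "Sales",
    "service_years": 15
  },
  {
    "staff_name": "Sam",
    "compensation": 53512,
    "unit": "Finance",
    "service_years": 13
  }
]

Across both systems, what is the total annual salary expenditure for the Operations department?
159776

Schema mappings:
- "division" (system_hr2) = "unit" (system_hr3) = department
- "yearly_pay" (system_hr2) = "compensation" (system_hr3) = salary

Operations salaries from system_hr2: 0
Operations salaries from system_hr3: 159776

Total: 0 + 159776 = 159776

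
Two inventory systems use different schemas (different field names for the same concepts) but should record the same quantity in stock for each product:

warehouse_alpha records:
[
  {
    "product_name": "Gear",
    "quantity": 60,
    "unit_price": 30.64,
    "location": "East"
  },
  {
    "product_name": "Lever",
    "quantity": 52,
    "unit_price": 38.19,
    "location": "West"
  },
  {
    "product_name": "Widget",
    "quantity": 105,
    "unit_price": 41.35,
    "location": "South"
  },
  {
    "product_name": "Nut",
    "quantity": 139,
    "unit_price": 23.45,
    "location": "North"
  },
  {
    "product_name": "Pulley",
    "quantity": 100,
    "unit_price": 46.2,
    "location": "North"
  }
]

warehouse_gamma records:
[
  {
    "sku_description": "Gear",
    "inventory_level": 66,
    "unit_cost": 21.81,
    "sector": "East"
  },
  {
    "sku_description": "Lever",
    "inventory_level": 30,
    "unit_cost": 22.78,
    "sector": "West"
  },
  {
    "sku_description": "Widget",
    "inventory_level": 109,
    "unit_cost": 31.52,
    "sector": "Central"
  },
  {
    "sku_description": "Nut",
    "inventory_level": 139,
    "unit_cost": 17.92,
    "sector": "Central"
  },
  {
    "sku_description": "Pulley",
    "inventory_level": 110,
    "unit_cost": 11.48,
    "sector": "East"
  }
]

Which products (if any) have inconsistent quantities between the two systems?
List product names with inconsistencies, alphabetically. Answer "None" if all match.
Gear, Lever, Pulley, Widget

Schema mappings:
- "product_name" (warehouse_alpha) = "sku_description" (warehouse_gamma) = product name
- "quantity" (warehouse_alpha) = "inventory_level" (warehouse_gamma) = quantity

Comparison:
  Gear: 60 vs 66 - MISMATCH
  Lever: 52 vs 30 - MISMATCH
  Widget: 105 vs 109 - MISMATCH
  Nut: 139 vs 139 - MATCH
  Pulley: 100 vs 110 - MISMATCH

Products with inconsistencies: Gear, Lever, Pulley, Widget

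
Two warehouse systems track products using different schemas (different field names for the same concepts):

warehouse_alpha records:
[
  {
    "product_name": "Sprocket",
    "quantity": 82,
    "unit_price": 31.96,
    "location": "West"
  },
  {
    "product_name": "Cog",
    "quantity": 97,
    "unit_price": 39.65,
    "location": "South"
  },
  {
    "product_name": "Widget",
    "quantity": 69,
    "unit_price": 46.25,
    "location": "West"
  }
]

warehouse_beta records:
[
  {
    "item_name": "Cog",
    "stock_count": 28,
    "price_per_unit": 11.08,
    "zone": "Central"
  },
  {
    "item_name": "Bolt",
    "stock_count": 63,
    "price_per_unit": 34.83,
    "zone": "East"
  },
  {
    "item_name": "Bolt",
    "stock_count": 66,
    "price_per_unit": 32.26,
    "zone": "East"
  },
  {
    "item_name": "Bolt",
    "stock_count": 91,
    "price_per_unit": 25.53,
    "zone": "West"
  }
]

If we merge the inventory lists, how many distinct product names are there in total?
4

Schema mapping: "product_name" (warehouse_alpha) = "item_name" (warehouse_beta) = product name

Products in warehouse_alpha: ['Cog', 'Sprocket', 'Widget']
Products in warehouse_beta: ['Bolt', 'Cog']

Union (unique products): ['Bolt', 'Cog', 'Sprocket', 'Widget']
Count: 4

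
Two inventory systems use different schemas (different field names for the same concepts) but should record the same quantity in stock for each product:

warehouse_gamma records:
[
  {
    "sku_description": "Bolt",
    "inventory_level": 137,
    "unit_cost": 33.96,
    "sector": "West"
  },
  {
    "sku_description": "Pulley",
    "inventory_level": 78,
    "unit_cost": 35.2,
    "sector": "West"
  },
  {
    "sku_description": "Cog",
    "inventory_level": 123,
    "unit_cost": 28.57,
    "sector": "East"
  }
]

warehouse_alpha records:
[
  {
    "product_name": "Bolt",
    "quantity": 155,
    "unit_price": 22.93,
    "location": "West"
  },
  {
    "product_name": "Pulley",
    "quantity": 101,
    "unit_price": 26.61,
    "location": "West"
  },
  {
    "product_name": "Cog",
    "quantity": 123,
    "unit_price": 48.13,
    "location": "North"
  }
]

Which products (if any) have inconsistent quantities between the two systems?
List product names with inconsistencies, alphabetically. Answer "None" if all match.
Bolt, Pulley

Schema mappings:
- "sku_description" (warehouse_gamma) = "product_name" (warehouse_alpha) = product name
- "inventory_level" (warehouse_gamma) = "quantity" (warehouse_alpha) = quantity

Comparison:
  Bolt: 137 vs 155 - MISMATCH
  Pulley: 78 vs 101 - MISMATCH
  Cog: 123 vs 123 - MATCH

Products with inconsistencies: Bolt, Pulley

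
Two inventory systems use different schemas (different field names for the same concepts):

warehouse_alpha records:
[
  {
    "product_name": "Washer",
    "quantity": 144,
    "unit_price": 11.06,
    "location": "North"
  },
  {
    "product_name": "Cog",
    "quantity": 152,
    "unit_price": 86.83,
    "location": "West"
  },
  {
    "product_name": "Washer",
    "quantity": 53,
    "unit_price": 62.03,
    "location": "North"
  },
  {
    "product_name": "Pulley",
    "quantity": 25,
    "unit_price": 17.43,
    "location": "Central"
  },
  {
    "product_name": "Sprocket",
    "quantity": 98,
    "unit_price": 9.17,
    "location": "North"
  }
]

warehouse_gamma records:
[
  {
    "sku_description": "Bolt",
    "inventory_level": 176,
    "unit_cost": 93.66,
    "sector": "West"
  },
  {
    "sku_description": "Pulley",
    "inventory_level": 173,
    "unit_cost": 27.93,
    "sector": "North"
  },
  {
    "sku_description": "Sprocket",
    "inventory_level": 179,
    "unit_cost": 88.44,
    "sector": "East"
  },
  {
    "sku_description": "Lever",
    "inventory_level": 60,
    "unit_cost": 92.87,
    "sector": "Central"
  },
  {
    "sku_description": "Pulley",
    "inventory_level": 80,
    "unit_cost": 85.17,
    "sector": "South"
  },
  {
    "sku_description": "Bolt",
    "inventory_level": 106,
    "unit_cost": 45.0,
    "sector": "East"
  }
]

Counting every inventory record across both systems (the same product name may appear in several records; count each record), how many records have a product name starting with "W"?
2

Schema mapping: "product_name" (warehouse_alpha) = "sku_description" (warehouse_gamma) = product name

Records with product name starting with "W" in warehouse_alpha: 2
Records with product name starting with "W" in warehouse_gamma: 0

Total: 2 + 0 = 2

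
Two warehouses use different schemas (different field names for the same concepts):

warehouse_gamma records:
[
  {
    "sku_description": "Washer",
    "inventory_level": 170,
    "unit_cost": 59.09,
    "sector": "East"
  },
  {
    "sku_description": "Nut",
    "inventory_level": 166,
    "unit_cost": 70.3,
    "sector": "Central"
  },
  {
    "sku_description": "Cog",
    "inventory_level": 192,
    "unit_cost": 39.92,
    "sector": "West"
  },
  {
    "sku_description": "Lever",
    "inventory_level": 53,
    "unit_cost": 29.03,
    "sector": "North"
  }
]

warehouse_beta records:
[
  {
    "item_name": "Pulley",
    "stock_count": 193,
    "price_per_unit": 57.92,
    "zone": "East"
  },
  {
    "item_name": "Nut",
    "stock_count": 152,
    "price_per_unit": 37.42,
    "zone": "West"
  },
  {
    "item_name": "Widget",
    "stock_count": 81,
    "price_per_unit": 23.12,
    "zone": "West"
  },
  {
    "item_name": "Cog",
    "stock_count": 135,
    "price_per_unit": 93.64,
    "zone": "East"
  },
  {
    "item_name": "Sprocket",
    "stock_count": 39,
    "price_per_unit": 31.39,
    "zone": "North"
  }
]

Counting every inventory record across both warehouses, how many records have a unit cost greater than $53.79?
4

Schema mapping: "unit_cost" (warehouse_gamma) = "price_per_unit" (warehouse_beta) = unit cost

Records > $53.79 in warehouse_gamma: 2
Records > $53.79 in warehouse_beta: 2

Total count: 2 + 2 = 4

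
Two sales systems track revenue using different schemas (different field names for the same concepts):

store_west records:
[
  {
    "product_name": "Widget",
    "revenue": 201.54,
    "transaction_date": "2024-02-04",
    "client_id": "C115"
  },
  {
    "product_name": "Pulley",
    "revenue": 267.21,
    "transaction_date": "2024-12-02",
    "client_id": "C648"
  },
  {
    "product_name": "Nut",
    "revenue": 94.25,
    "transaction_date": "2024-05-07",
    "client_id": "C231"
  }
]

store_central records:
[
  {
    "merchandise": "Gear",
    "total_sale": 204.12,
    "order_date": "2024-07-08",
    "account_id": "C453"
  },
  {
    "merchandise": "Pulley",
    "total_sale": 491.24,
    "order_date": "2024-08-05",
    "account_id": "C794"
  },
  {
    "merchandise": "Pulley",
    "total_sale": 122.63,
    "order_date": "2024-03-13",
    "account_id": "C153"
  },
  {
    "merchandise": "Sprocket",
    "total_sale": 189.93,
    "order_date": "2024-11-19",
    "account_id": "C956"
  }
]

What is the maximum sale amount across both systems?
491.24

Reconcile: "revenue" (store_west) = "total_sale" (store_central) = sale amount

Maximum in store_west: 267.21
Maximum in store_central: 491.24

Overall maximum: max(267.21, 491.24) = 491.24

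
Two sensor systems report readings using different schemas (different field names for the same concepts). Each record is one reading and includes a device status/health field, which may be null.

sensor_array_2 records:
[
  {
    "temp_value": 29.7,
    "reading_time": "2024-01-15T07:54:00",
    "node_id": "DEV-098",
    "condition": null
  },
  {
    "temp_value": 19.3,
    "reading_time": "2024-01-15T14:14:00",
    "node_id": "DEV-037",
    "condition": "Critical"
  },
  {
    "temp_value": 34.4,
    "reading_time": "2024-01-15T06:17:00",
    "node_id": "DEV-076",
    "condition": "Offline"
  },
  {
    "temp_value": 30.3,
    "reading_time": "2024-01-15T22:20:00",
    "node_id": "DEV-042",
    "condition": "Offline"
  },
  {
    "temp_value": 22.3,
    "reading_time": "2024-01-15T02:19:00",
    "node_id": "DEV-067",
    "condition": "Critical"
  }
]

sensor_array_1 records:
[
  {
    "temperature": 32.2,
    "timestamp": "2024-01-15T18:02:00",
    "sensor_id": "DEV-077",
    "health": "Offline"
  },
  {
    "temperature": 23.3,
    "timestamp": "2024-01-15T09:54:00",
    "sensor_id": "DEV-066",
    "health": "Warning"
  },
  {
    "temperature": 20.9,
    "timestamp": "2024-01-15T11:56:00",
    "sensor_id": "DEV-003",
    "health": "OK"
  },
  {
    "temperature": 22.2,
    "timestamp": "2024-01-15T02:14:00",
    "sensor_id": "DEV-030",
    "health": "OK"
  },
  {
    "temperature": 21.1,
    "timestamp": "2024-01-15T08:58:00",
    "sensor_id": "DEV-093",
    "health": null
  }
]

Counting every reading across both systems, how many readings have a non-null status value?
8

Schema mapping: "condition" (sensor_array_2) = "health" (sensor_array_1) = status

Non-null in sensor_array_2: 4
Non-null in sensor_array_1: 4

Total non-null: 4 + 4 = 8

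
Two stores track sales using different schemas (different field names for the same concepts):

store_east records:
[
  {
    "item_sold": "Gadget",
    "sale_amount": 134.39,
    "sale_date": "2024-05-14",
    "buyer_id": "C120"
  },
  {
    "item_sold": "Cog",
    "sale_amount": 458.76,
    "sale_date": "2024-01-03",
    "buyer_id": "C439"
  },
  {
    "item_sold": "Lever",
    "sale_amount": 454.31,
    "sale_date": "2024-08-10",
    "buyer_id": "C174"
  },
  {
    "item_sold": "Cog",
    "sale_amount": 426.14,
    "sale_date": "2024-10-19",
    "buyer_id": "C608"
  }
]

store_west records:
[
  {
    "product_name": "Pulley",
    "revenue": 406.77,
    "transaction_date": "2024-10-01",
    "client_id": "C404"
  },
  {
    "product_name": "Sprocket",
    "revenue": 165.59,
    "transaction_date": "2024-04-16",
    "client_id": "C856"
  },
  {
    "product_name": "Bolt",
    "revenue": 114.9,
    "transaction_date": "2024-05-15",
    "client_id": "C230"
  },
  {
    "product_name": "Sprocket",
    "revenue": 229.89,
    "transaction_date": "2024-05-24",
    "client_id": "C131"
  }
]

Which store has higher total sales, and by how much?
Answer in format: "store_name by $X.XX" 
store_east by $556.45

Schema mapping: "sale_amount" (store_east) = "revenue" (store_west) = sale amount

Total for store_east: 1473.60
Total for store_west: 917.15

Difference: |1473.60 - 917.15| = 556.45
store_east has higher sales by $556.45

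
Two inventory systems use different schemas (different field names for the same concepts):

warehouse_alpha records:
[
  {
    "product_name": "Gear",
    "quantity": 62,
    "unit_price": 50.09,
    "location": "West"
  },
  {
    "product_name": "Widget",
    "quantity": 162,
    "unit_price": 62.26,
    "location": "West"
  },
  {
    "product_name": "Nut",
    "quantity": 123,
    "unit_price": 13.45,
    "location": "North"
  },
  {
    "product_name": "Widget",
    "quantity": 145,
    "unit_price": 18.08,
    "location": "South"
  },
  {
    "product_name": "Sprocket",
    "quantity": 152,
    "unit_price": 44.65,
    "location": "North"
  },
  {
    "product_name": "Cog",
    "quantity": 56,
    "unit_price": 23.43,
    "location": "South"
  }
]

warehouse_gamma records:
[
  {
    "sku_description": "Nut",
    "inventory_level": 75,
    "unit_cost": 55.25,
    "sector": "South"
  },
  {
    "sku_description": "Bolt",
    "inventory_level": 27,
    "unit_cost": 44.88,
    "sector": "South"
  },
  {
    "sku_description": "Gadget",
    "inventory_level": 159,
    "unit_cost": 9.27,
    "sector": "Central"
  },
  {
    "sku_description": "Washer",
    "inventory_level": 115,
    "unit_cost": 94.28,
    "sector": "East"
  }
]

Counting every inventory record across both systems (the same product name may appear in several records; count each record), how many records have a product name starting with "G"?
2

Schema mapping: "product_name" (warehouse_alpha) = "sku_description" (warehouse_gamma) = product name

Records with product name starting with "G" in warehouse_alpha: 1
Records with product name starting with "G" in warehouse_gamma: 1

Total: 1 + 1 = 2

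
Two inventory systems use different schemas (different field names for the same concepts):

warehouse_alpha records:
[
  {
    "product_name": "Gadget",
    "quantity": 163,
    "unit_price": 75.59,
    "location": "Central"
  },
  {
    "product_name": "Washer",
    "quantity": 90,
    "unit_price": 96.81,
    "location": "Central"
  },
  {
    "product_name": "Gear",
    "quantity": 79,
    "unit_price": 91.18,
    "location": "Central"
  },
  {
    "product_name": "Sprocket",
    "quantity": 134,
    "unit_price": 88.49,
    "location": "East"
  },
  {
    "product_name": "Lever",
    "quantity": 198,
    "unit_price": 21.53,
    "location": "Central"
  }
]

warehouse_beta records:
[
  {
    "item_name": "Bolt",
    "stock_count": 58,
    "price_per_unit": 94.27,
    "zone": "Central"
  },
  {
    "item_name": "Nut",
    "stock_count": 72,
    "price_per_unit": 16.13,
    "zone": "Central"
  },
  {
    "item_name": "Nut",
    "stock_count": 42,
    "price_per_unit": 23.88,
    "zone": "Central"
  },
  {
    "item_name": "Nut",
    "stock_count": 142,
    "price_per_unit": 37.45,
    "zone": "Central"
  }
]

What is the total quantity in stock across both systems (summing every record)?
978

To reconcile these schemas, identify the field holding the quantity in stock in each system:
1. In warehouse_alpha it is "quantity"
2. In warehouse_beta it is "stock_count"

From warehouse_alpha: 163 + 90 + 79 + 134 + 198 = 664
From warehouse_beta: 58 + 72 + 42 + 142 = 314

Total: 664 + 314 = 978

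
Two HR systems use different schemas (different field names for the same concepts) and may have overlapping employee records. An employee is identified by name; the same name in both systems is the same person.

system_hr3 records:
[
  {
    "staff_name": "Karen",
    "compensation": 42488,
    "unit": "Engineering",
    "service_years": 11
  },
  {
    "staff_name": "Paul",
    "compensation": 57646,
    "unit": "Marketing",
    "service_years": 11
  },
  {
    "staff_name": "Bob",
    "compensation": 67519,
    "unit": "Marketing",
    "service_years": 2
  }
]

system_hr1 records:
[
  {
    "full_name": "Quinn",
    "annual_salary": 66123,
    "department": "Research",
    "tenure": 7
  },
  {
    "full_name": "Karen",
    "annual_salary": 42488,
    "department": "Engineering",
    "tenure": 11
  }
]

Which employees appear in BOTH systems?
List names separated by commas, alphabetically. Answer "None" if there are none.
Karen

Schema mapping: "staff_name" (system_hr3) = "full_name" (system_hr1) = employee name

Names in system_hr3: ['Bob', 'Karen', 'Paul']
Names in system_hr1: ['Karen', 'Quinn']

Intersection: ['Karen']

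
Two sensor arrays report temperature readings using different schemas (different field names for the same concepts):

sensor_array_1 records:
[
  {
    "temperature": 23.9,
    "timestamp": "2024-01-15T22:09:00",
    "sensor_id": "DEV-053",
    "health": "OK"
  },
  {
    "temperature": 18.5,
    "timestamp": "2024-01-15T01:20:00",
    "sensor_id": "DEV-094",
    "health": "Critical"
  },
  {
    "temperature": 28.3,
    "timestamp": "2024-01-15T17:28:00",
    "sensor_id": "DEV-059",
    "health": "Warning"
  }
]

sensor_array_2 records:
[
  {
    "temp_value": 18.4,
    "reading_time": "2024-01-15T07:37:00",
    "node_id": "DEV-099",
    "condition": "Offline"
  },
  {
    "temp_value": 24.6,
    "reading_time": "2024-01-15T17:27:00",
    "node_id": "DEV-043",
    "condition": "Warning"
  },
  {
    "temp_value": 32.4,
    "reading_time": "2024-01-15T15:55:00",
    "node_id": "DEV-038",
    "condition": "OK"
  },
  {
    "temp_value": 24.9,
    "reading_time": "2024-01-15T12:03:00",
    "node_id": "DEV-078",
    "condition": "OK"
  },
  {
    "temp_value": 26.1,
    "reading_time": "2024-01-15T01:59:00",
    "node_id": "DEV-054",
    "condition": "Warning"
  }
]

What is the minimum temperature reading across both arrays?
18.4

Schema mapping: "temperature" (sensor_array_1) = "temp_value" (sensor_array_2) = temperature reading

Minimum in sensor_array_1: 18.5
Minimum in sensor_array_2: 18.4

Overall minimum: min(18.5, 18.4) = 18.4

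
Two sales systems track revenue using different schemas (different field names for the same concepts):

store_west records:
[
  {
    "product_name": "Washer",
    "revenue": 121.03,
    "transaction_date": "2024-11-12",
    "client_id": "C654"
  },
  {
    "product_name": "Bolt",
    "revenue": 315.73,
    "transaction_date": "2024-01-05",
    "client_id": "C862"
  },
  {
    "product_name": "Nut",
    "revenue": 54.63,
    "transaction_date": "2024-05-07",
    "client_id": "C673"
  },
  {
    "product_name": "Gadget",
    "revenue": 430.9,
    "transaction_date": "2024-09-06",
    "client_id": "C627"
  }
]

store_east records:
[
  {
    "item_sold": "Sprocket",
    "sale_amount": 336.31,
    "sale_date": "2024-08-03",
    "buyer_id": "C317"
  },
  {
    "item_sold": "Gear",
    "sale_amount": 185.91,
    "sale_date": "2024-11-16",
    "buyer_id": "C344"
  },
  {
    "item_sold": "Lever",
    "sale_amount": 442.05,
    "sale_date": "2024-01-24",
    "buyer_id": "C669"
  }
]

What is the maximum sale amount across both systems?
442.05

Reconcile: "revenue" (store_west) = "sale_amount" (store_east) = sale amount

Maximum in store_west: 430.9
Maximum in store_east: 442.05

Overall maximum: max(430.9, 442.05) = 442.05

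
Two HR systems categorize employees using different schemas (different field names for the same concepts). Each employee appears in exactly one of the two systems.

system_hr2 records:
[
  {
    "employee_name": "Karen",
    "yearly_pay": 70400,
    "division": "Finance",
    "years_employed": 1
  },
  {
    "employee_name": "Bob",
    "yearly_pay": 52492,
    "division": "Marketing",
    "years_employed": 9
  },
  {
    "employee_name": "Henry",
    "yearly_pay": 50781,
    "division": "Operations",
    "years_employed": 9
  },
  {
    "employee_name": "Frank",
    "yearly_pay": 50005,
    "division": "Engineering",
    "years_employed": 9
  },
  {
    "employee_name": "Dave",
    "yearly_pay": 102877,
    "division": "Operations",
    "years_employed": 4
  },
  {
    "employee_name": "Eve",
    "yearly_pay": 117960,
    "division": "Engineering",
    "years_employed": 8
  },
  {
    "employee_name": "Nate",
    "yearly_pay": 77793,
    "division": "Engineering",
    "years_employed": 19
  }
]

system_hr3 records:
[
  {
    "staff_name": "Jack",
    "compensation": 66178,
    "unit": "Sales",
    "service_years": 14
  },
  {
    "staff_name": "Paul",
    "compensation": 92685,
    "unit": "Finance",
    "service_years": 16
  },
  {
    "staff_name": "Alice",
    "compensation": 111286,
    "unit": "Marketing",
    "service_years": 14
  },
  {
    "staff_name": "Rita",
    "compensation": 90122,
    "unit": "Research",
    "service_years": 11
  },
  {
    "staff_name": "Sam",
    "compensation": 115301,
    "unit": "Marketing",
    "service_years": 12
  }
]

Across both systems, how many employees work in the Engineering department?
3

Schema mapping: "division" (system_hr2) = "unit" (system_hr3) = department

Engineering employees in system_hr2: 3
Engineering employees in system_hr3: 0

Total in Engineering: 3 + 0 = 3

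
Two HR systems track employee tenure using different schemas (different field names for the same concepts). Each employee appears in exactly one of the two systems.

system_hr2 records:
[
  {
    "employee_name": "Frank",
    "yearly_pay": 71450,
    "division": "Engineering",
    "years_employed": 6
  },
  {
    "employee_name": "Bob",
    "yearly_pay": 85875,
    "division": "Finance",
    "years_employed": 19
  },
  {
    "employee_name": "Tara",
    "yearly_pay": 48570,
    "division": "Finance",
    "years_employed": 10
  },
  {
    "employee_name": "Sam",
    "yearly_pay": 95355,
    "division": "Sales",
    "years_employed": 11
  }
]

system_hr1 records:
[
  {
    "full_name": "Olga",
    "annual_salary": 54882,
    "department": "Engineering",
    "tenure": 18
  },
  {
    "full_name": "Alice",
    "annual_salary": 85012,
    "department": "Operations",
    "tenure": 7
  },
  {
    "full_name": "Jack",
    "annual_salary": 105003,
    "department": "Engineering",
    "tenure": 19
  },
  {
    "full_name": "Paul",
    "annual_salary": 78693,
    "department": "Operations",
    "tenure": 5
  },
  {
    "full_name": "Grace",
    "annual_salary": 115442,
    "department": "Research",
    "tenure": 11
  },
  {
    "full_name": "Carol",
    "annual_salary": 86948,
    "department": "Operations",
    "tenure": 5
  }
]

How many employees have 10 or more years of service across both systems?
6

Reconcile schemas: "years_employed" (system_hr2) = "tenure" (system_hr1) = years of service

From system_hr2: 3 employees with >= 10 years
From system_hr1: 3 employees with >= 10 years

Total: 3 + 3 = 6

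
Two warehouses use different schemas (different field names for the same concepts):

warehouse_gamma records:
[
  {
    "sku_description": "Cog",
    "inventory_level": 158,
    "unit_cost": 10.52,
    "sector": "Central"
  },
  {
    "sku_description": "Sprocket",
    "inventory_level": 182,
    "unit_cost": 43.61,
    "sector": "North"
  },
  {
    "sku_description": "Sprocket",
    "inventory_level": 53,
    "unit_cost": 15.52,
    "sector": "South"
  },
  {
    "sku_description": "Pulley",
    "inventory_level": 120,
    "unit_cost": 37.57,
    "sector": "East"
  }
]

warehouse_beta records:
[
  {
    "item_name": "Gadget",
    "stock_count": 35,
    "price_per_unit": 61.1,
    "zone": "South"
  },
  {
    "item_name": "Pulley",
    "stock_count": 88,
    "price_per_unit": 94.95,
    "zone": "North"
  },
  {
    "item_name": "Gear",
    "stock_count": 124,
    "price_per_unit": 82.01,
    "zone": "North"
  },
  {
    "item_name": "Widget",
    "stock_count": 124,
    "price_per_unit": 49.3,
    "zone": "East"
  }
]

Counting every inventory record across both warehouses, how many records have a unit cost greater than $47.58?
4

Schema mapping: "unit_cost" (warehouse_gamma) = "price_per_unit" (warehouse_beta) = unit cost

Records > $47.58 in warehouse_gamma: 0
Records > $47.58 in warehouse_beta: 4

Total count: 0 + 4 = 4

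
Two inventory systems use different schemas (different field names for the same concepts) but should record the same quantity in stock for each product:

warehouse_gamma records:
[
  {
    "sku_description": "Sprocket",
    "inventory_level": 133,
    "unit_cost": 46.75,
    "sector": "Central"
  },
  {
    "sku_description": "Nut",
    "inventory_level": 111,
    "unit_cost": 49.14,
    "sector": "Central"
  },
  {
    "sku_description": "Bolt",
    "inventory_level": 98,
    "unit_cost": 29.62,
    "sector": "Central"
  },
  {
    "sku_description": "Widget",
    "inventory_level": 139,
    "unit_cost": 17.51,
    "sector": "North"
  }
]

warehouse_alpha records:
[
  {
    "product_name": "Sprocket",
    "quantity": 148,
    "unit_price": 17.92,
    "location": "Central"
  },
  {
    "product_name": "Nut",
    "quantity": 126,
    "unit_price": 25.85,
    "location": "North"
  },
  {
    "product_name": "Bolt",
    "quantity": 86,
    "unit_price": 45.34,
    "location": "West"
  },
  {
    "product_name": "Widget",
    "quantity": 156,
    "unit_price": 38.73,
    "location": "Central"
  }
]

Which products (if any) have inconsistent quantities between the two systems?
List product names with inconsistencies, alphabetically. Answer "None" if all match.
Bolt, Nut, Sprocket, Widget

Schema mappings:
- "sku_description" (warehouse_gamma) = "product_name" (warehouse_alpha) = product name
- "inventory_level" (warehouse_gamma) = "quantity" (warehouse_alpha) = quantity

Comparison:
  Sprocket: 133 vs 148 - MISMATCH
  Nut: 111 vs 126 - MISMATCH
  Bolt: 98 vs 86 - MISMATCH
  Widget: 139 vs 156 - MISMATCH

Products with inconsistencies: Bolt, Nut, Sprocket, Widget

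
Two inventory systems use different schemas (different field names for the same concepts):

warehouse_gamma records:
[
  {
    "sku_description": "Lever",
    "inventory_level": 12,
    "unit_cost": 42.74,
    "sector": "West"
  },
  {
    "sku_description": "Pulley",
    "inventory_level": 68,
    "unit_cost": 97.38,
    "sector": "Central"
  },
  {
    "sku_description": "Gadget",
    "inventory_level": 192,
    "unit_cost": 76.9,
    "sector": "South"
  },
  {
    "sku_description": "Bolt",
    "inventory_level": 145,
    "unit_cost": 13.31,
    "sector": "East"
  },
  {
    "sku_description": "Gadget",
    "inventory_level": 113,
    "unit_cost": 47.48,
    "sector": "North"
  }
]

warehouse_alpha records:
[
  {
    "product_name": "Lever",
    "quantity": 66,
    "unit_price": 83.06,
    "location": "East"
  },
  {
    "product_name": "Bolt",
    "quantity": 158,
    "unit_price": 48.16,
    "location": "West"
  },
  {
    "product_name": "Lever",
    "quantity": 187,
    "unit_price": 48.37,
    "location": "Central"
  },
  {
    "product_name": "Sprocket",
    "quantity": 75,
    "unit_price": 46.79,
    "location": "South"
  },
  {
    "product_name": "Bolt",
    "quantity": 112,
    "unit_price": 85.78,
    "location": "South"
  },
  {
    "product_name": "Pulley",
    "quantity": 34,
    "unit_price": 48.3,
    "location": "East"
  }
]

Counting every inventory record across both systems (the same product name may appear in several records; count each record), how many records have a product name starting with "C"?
0

Schema mapping: "sku_description" (warehouse_gamma) = "product_name" (warehouse_alpha) = product name

Records with product name starting with "C" in warehouse_gamma: 0
Records with product name starting with "C" in warehouse_alpha: 0

Total: 0 + 0 = 0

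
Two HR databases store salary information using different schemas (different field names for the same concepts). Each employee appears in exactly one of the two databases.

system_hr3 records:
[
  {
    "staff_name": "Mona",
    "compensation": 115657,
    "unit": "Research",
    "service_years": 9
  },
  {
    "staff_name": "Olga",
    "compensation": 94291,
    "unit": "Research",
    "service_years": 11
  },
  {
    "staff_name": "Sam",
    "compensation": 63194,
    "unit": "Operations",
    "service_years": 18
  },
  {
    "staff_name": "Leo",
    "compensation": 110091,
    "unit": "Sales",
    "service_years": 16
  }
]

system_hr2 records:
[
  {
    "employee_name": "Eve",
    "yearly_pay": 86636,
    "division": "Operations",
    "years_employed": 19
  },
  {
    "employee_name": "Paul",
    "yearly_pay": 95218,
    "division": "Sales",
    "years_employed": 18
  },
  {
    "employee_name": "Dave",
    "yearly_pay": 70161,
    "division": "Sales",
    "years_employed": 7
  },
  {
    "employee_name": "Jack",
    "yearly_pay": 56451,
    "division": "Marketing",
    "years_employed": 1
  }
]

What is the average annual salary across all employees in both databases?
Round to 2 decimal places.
86462.38

Schema mapping: "compensation" (system_hr3) = "yearly_pay" (system_hr2) = annual salary

All salaries: [115657, 94291, 63194, 110091, 86636, 95218, 70161, 56451]
Sum: 691699
Count: 8
Average: 691699 / 8 = 86462.38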